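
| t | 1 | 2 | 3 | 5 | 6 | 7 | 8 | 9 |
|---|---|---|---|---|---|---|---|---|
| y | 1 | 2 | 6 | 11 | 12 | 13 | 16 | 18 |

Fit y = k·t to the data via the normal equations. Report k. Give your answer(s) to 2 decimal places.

k = 1.97

Forming AᵀA = [[269]] and Aᵀy = [531]ᵀ gives AᵀA·[k]ᵀ = Aᵀy.
Hence k = 531 / 269 ≈ 1.97398.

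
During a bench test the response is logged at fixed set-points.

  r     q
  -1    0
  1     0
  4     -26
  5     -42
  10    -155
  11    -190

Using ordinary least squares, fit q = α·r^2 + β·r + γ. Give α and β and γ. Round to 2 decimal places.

Normal-equation sums: Σr^2·r^2 = 25524, Σr^2·r = 2520, Σr^2 = 264, Σr·r = 264, Σr = 30, Σ1 = 6.
And Σr^2·q = -39956, Σr·q = -3954, Σq = -413.
XᵀX·[α, β, γ]ᵀ = Xᵀq becomes [[25524, 2520, 264]; [2520, 264, 30]; [264, 30, 6]]·[α, β, γ]ᵀ = [-39956, -3954, -413]ᵀ.
Row-reducing yields α = -64/43, β = -233/258, γ = 151/129.

α = -1.49, β = -0.90, γ = 1.17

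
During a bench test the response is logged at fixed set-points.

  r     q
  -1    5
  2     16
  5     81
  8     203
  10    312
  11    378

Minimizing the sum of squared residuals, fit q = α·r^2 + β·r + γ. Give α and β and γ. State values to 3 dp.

From the data, Σr^2·r^2 = 29379, Σr^2·r = 2975, Σr^2 = 315, Σr·r = 315, Σr = 35, Σ1 = 6.
Right-hand side: Σr^2·q = 92024, Σr·q = 9334, Σq = 995.
So XᵀX·[α, β, γ]ᵀ = Xᵀq: [[29379, 2975, 315]; [2975, 315, 35]; [315, 35, 6]]·[α, β, γ]ᵀ = [92024, 9334, 995]ᵀ.
Row-reducing yields α = 3757/1232, β = 3391/6160, γ = 111/44.

α = 3.050, β = 0.550, γ = 2.523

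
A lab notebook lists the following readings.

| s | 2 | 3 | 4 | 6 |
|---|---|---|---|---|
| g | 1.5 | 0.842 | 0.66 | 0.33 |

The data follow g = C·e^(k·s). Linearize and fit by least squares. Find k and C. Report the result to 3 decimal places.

Let Y = ln g. Fitting Y = k·s + ln C by least squares:
Sums: Σs = 15.0000, Σ(s)² = 65.0000, Σln g = -1.2907, Σs·ln g = -8.0190.
Normal system: [[65.0000, 15.0000]; [15.0000, 4]]·[k, ln C]ᵀ = [-8.0190, -1.2907]ᵀ.
Slope k = (n·Σs·ln g − Σs·Σln g)/(n·Σ(s)² − (Σs)²) = (4·-8.0190 − 15.0000·-1.2907)/35.0000 = -0.36331; ln C = (Σln g − k·Σs)/n = 1.03974, so C = exp(1.03974) = 2.82847.

k = -0.363, C = 2.828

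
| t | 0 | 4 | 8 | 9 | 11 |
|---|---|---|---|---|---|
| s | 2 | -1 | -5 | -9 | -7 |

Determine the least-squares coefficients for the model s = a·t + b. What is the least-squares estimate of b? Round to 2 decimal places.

The normal equations are: 282·a + 32·b = -202;  32·a + 5·b = -20.
(Σt·t = 282, Σt = 32, Σ1 = 5, Σt·s = -202, Σs = -20.)
Eliminating b: 5·(row 1) − 32·(row 2) gives 386·a = 5·(-202) − 32·(-20) = -370, so a = -185/193.
Then b = ((-20) − 32·(-185/193))/5 = 412/193.

b = 2.13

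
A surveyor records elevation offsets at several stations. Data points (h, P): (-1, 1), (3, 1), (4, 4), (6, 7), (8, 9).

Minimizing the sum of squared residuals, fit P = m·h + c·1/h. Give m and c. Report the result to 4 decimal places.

Entries of MᵀM: Σh·h = 126, Σh·1/h = 5, Σ1/h·1/h = 701/576.
And Σh·P = 132, Σ1/h·P = 21/8.
So MᵀM·[m, c]ᵀ = MᵀP: [[126, 5]; [5, 701/576]]·[m, c]ᵀ = [132, 21/8]ᵀ.
Eliminating c: (701/576)·(row 1) − 5·(row 2) gives (4107/32)·m = (701/576)·132 − 5·(21/8) = 7081/48, so m = 14162/12321.
Then c = ((21/8) − 5·(14162/12321))/(701/576) = -3512/1369.

m = 1.1494, c = -2.5654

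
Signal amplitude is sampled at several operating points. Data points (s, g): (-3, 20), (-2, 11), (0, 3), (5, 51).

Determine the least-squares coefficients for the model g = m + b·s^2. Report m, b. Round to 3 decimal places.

m = 3.053, b = 1.916

Entries of AᵀA: Σ1 = 4, Σs^2 = 38, Σs^2·s^2 = 722.
Right-hand side: Σg = 85, Σs^2·g = 1499.
Normal equations: [[4, 38]; [38, 722]]·[m, b]ᵀ = [85, 1499]ᵀ.
Δ = 4·722 − 38² = 1444.
m = (85·722 − 38·1499)/1444 = 58/19; b = (4·1499 − 38·85)/1444 = 1383/722.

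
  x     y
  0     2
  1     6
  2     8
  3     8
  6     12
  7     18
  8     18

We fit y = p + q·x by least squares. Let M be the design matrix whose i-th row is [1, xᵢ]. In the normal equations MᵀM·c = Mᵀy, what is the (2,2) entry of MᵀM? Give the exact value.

Row 2 ↔ basis x, column 2 ↔ basis x, so (MᵀM)_{2,2} = Σᵢ (x)·(x) = (0)·(0) + (1)·(1) + (2)·(2) + (3)·(3) + (6)·(6) + (7)·(7) + (8)·(8) = 163.

163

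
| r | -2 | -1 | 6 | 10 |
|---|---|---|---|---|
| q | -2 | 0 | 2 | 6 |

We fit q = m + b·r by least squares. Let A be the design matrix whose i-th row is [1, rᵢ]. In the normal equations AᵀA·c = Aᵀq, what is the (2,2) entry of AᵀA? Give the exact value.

141

Row 2 ↔ basis r, column 2 ↔ basis r, so (AᵀA)_{2,2} = Σᵢ (r)·(r) = (-2)·(-2) + (-1)·(-1) + (6)·(6) + (10)·(10) = 141.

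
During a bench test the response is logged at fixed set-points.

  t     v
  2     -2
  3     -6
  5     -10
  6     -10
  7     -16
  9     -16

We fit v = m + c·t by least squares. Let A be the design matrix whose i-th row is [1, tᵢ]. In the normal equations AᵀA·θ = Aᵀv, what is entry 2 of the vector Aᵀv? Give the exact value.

Entry 2 ↔ basis t, so (Aᵀv)_{2} = Σᵢ (t)·vᵢ = (2)·(-2) + (3)·(-6) + (5)·(-10) + (6)·(-10) + (7)·(-16) + (9)·(-16) = -388.

-388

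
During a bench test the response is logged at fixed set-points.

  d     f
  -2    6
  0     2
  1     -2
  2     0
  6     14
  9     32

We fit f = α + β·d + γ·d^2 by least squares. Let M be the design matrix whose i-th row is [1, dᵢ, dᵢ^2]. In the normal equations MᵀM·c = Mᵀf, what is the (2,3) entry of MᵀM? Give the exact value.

Row 2 ↔ basis d, column 3 ↔ basis d^2, so (MᵀM)_{2,3} = Σᵢ (d)·(d^2) = (-2)·(4) + (0)·(0) + (1)·(1) + (2)·(4) + (6)·(36) + (9)·(81) = 946.

946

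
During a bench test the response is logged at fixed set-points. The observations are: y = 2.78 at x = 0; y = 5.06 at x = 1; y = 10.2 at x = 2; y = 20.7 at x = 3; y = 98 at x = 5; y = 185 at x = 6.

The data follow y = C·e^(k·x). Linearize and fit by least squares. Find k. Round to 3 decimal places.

k = 0.714

With ln yᵢ as the transformed response and xᵢ as the regressor:
Over the data: Σx = 17.0000, Σ(x)² = 75.0000, Σln y = 17.8017, Σx·ln y = 69.6035.
Normal system: [[75.0000, 17.0000]; [17.0000, 6]]·[k, ln C]ᵀ = [69.6035, 17.8017]ᵀ.
Slope k = (n·Σx·ln y − Σx·Σln y)/(n·Σ(x)² − (Σx)²) = (6·69.6035 − 17.0000·17.8017)/161.0000 = 0.71424; ln C = (Σln y − k·Σx)/n = 0.94326.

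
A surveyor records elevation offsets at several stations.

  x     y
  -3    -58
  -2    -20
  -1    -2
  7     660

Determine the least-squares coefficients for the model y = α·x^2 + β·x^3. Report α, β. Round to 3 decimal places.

Sums needed: Σx^2·x^2 = 2499, Σx^2·x^3 = 16531, Σx^3·x^3 = 118443.
Right-hand side: Σx^2·y = 31736, Σx^3·y = 228108.
Normal equations: [[2499, 16531]; [16531, 118443]]·[α, β]ᵀ = [31736, 228108]ᵀ.
Eliminating β: 118443·(row 1) − 16531·(row 2) gives 22715096·α = 118443·31736 − 16531·228108 = -11946300, so α = -2986575/5678774.
Then β = (228108 − 16531·(-2986575/5678774))/118443 = 11353519/5678774.

α = -0.526, β = 1.999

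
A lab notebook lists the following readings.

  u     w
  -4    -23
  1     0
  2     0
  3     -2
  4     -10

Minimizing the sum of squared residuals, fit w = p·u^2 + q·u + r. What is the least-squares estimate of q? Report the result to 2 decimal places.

q = 1.76

Setting ∂/∂p … = 0 gives: 610·p + 36·q + 46·r = -546;  36·p + 46·q + 6·r = 46;  46·p + 6·q + 5·r = -35.
(Σu^2·u^2 = 610, Σu^2·u = 36, Σu^2 = 46, Σu·u = 46, Σu = 6, Σ1 = 5, Σu^2·w = -546, Σu·w = 46, Σw = -35.)
Solving the 3×3 system (Gaussian elimination) gives p = -8752/8599, q = 15172/8599, r = 2119/8599.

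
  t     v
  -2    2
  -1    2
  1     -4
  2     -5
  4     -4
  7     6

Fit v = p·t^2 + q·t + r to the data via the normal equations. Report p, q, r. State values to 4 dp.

The normal system AᵀA·[p, q, r]ᵀ = Aᵀv is [[2691, 407, 75]; [407, 75, 11]; [75, 11, 6]]·[p, q, r]ᵀ = [216, 6, -3]ᵀ.
Solving the 3×3 system (Gaussian elimination) gives p = 1543/3360, q = -2293/1120, r = -2089/840.

p = 0.4592, q = -2.0473, r = -2.4869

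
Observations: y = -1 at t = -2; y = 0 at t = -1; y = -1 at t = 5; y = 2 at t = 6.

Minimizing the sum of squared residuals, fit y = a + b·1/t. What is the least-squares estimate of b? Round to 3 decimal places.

Forming AᵀA = [[4, -17/15]; [-17/15, 593/450]] and Aᵀy = [0, 19/30]ᵀ gives AᵀA·[a, b]ᵀ = Aᵀy.
det = 4·(593/450) − (-17/15)² = 299/75.
a = (0·(593/450) − (-17/15)·(19/30))/(299/75) = 323/1794; b = (4·(19/30) − (-17/15)·0)/(299/75) = 190/299.

b = 0.635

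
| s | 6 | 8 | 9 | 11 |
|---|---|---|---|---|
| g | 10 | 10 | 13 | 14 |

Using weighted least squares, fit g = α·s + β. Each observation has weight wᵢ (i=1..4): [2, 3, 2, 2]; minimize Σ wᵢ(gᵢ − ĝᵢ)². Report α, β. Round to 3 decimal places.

Entries of MᵀWM: Σwᵢ·s·s = 668, Σwᵢ·s = 76, Σwᵢ·1 = 9.
Right-hand side: Σwᵢ·s·g = 902, Σwᵢ·g = 104.
Normal equations: [[668, 76]; [76, 9]]·[α, β]ᵀ = [902, 104]ᵀ.
Determinant 668·9 − 76² = 236.
α = (902·9 − 76·104)/236 = 107/118; β = (668·104 − 76·902)/236 = 230/59.

α = 0.907, β = 3.898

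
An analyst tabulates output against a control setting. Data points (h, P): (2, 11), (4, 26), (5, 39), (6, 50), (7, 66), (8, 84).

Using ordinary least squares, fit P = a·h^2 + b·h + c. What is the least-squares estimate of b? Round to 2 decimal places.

With design matrix X, XᵀX = [[8690, 1268, 194]; [1268, 194, 32]; [194, 32, 6]] and XᵀP = [11845, 1755, 276]ᵀ.
Solving the 3×3 system (Gaussian elimination) gives a = 13/12, b = 136/105, c = 569/140.

b = 1.30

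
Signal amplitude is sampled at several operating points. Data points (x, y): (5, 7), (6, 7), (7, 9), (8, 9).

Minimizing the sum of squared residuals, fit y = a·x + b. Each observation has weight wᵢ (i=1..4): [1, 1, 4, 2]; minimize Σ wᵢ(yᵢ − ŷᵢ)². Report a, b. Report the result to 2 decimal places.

Compute the Gram sums: Σwᵢ·x·x = 385, Σwᵢ·x = 55, Σwᵢ·1 = 8.
For AᵀWy: Σwᵢ·x·y = 473, Σwᵢ·y = 68.
Normal equations: [[385, 55]; [55, 8]]·[a, b]ᵀ = [473, 68]ᵀ.
Eliminating b: 8·(row 1) − 55·(row 2) gives 55·a = 8·473 − 55·68 = 44, so a = 4/5.
Then b = (68 − 55·(4/5))/8 = 3.

a = 0.80, b = 3.00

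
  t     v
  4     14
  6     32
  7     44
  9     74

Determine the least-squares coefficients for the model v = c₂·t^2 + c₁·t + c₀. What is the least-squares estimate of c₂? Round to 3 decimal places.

c₂ = 1.000

MᵀM·[c₂, c₁, c₀]ᵀ = Mᵀv reads: 10514·c₂ + 1352·c₁ + 182·c₀ = 9526;  1352·c₂ + 182·c₁ + 26·c₀ = 1222;  182·c₂ + 26·c₁ + 4·c₀ = 164.
(Σt^2·t^2 = 10514, Σt^2·t = 1352, Σt^2 = 182, Σt·t = 182, Σt = 26, Σ1 = 4, Σt^2·v = 9526, Σt·v = 1222, Σv = 164.)
Inverting the 3×3 Gram matrix, [c₂, c₁, c₀]ᵀ = [1, -1, 2]ᵀ.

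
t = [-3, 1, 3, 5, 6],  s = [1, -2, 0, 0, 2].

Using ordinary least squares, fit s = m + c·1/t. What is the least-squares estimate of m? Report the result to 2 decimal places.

m = 0.88

Normal-equation sums: Σ1 = 5, Σ1/t = 41/30, Σ1/t·1/t = 129/100.
And Σs = 1, Σ1/t·s = -2.
So MᵀM·[m, c]ᵀ = Mᵀs: [[5, 41/30]; [41/30, 129/100]]·[m, c]ᵀ = [1, -2]ᵀ.
Eliminating c: (129/100)·(row 1) − (41/30)·(row 2) gives (1031/225)·m = (129/100)·1 − (41/30)·(-2) = 1207/300, so m = 3621/4124.
Then c = ((-2) − (41/30)·(3621/4124))/(129/100) = -5115/2062.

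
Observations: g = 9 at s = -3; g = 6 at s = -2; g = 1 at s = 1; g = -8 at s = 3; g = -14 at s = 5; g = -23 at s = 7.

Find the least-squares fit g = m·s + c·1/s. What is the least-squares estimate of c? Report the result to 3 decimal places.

c = 3.764

Forming AᵀA = [[97, 6]; [6, 67589/44100]] and Aᵀg = [-293, -1444/105]ᵀ gives AᵀA·[m, c]ᵀ = Aᵀg.
Δ = 97·(67589/44100) − 6² = 4968533/44100.
m = ((-293)·(67589/44100) − 6·(-1444/105))/(4968533/44100) = -16164697/4968533; c = (97·(-1444/105) − 6·(-293))/(4968533/44100) = 18699240/4968533.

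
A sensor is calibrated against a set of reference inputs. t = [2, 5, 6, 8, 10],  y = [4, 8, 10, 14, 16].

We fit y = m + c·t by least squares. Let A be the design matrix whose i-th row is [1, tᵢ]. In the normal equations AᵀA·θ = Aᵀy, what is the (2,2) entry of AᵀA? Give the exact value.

Row 2 ↔ basis t, column 2 ↔ basis t, so (AᵀA)_{2,2} = Σᵢ (t)·(t) = (2)·(2) + (5)·(5) + (6)·(6) + (8)·(8) + (10)·(10) = 229.

229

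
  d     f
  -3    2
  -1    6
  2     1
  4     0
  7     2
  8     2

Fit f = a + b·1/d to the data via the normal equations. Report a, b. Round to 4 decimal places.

a = 1.9864, b = -3.4284

MᵀM·[a, b]ᵀ = Mᵀf reads: 6·a + (-53/168)·b = 13;  (-53/168)·a + (41197/28224)·b = -473/84.
Determinant 6·(41197/28224) − (-53/168)² = 244373/28224.
a = (13·(41197/28224) − (-53/168)·(-473/84))/(244373/28224) = 485423/244373; b = (6·(-473/84) − (-53/168)·13)/(244373/28224) = -837816/244373.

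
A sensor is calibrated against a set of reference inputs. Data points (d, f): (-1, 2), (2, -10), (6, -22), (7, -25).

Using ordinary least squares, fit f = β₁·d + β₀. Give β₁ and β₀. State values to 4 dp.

MᵀM·[β₁, β₀]ᵀ = Mᵀf reads: 90·β₁ + 14·β₀ = -329;  14·β₁ + 4·β₀ = -55.
Determinant 90·4 − 14² = 164.
β₁ = ((-329)·4 − 14·(-55))/164 = -273/82; β₀ = (90·(-55) − 14·(-329))/164 = -86/41.

β₁ = -3.3293, β₀ = -2.0976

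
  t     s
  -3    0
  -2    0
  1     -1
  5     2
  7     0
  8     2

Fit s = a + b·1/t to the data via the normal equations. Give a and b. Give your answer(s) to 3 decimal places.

a = 0.552, b = -0.487

With design matrix X, XᵀX = [[6, 533/840]; [533/840, 1014049/705600]] and Xᵀs = [3, -7/20]ᵀ.
det = 6·(1014049/705600) − (533/840)² = 1160041/141120.
a = (3·(1014049/705600) − (533/840)·(-7/20))/(1160041/141120) = 3198849/5800205; b = (6·(-7/20) − (533/840)·3)/(1160041/141120) = -564984/1160041.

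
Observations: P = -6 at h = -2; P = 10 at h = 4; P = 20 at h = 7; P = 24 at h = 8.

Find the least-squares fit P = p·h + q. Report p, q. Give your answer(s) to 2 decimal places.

Sums needed: Σh·h = 133, Σh = 17, Σ1 = 4.
Right-hand side: Σh·P = 384, ΣP = 48.
So AᵀA·[p, q]ᵀ = AᵀP: [[133, 17]; [17, 4]]·[p, q]ᵀ = [384, 48]ᵀ.
Δ = 133·4 − 17² = 243.
p = (384·4 − 17·48)/243 = 80/27; q = (133·48 − 17·384)/243 = -16/27.

p = 2.96, q = -0.59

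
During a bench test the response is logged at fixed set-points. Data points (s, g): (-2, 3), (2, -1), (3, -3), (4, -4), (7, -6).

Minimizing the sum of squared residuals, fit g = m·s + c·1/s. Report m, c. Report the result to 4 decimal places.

From the data, Σs·s = 82, Σs·1/s = 5, Σ1/s·1/s = 4897/7056.
Right-hand side: Σs·g = -75, Σ1/s·g = -34/7.
AᵀA·[m, c]ᵀ = Aᵀg becomes [[82, 5]; [5, 4897/7056]]·[m, c]ᵀ = [-75, -34/7]ᵀ.
Eliminating c: (4897/7056)·(row 1) − 5·(row 2) gives (112577/3528)·m = (4897/7056)·(-75) − 5·(-34/7) = -65305/2352, so m = -195915/225154.
Then c = ((-34/7) − 5·(-195915/225154))/(4897/7056) = -82152/112577.

m = -0.8701, c = -0.7297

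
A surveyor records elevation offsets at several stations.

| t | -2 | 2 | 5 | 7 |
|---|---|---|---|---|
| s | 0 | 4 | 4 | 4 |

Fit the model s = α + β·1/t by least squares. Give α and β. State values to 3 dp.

α = 2.622, β = 4.412

Normal-equation sums: Σ1 = 4, Σ1/t = 12/35, Σ1/t·1/t = 1373/2450.
Right-hand side: Σs = 12, Σ1/t·s = 118/35.
Eliminating β: (1373/2450)·(row 1) − (12/35)·(row 2) gives (2602/1225)·α = (1373/2450)·12 − (12/35)·(118/35) = 6822/1225, so α = 3411/1301.
Then β = ((118/35) − (12/35)·(3411/1301))/(1373/2450) = 5740/1301.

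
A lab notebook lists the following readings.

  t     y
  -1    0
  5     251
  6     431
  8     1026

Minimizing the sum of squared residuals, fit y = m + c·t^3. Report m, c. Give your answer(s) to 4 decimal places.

Sums needed: Σ1 = 4, Σt^3 = 852, Σt^3·t^3 = 324426.
For Xᵀy: Σy = 1708, Σt^3·y = 649783.
Δ = 4·324426 − 852² = 571800.
m = (1708·324426 − 852·649783)/571800 = 42041/47650; c = (4·649783 − 852·1708)/571800 = 285979/142950.

m = 0.8823, c = 2.0006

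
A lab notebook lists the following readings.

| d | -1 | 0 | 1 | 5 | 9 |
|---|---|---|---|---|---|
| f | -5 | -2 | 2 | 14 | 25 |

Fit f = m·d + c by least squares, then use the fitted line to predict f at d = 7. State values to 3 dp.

Normal-equation sums: Σd·d = 108, Σd = 14, Σ1 = 5.
And Σd·f = 302, Σf = 34.
XᵀX·[m, c]ᵀ = Xᵀf becomes [[108, 14]; [14, 5]]·[m, c]ᵀ = [302, 34]ᵀ.
Δ = 108·5 − 14² = 344.
m = (302·5 − 14·34)/344 = 517/172; c = (108·34 − 14·302)/344 = -139/86.
At d = 7: f̂ = (517/172)·(7) + (-139/86)·(1) = 3341/172.

f̂ = 19.424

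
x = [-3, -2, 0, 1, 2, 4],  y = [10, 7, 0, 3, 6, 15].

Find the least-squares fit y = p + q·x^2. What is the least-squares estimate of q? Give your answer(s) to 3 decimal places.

q = 0.861

MᵀM·[p, q]ᵀ = Mᵀy reads: 6·p + 34·q = 41;  34·p + 370·q = 385.
det = 6·370 − 34² = 1064.
p = (41·370 − 34·385)/1064 = 260/133; q = (6·385 − 34·41)/1064 = 229/266.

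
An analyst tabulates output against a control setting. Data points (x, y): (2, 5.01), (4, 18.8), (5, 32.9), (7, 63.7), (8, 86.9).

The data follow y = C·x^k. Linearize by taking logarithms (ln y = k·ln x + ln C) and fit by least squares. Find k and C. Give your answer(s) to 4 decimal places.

Let Y = ln y. Fitting Y = k·ln x + ln C by least squares:
Σln x = 7.7142, Σ(ln x)² = 13.1032, Σln y = 16.6577, Σln x·ln y = 28.1746.
Equations: 13.1032·k + 7.7142·ln C = 28.1746;  7.7142·k + 5·ln C = 16.6577.
Δ = 13.1032·5 − (7.7142)² = 6.0066; k = (28.1746·5 − 7.7142·16.6577)/6.0066 = 2.05962, ln C = (13.1032·16.6577 − 7.7142·28.1746)/6.0066 = 0.15387, so C = exp(0.15387) = 1.16634.

k = 2.0596, C = 1.1663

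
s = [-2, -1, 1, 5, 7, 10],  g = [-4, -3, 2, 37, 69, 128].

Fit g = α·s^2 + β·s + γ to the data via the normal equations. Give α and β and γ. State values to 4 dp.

Normal-equation sums: Σs^2·s^2 = 13044, Σs^2·s = 1460, Σs^2 = 180, Σs·s = 180, Σs = 20, Σ1 = 6.
And Σs^2·g = 17089, Σs·g = 1961, Σg = 229.
Normal equations: [[13044, 1460, 180]; [1460, 180, 20]; [180, 20, 6]]·[α, β, γ]ᵀ = [17089, 1961, 229]ᵀ.
Inverting the 3×3 Gram matrix, [α, β, γ]ᵀ = [89/88, 1273/440, -20/11]ᵀ.

α = 1.0114, β = 2.8932, γ = -1.8182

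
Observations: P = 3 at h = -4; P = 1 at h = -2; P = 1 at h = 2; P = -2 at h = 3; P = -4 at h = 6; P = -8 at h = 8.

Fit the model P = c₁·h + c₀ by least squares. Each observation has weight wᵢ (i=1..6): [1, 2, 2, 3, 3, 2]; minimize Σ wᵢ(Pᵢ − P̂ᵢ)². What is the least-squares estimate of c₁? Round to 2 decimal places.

c₁ = -0.84

Compute the Gram sums: Σwᵢ·h·h = 295, Σwᵢ·h = 39, Σwᵢ·1 = 13.
Right-hand side: Σwᵢ·h·P = -230, Σwᵢ·P = -27.
So MᵀWM·[c₁, c₀]ᵀ = MᵀWP: [[295, 39]; [39, 13]]·[c₁, c₀]ᵀ = [-230, -27]ᵀ.
det = 295·13 − 39² = 2314.
c₁ = ((-230)·13 − 39·(-27))/2314 = -149/178; c₀ = (295·(-27) − 39·(-230))/2314 = 1005/2314.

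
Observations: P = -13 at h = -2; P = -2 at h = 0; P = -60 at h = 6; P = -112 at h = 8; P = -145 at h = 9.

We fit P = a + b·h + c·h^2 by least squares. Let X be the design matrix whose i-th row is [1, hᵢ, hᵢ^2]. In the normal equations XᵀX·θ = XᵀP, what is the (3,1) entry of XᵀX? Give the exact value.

Row 3 ↔ basis h^2, column 1 ↔ basis 1, so (XᵀX)_{3,1} = Σᵢ h^2 = (4)·(1) + (0)·(1) + (36)·(1) + (64)·(1) + (81)·(1) = 185.

185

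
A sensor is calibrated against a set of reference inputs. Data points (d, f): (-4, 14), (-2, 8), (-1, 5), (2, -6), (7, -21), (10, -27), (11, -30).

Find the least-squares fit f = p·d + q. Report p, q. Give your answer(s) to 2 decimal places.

p = -2.96, q = 1.57

From the data, Σd·d = 295, Σd = 23, Σ1 = 7.
For Xᵀf: Σd·f = -836, Σf = -57.
So XᵀX·[p, q]ᵀ = Xᵀf: [[295, 23]; [23, 7]]·[p, q]ᵀ = [-836, -57]ᵀ.
det = 295·7 − 23² = 1536.
p = ((-836)·7 − 23·(-57))/1536 = -4541/1536; q = (295·(-57) − 23·(-836))/1536 = 2413/1536.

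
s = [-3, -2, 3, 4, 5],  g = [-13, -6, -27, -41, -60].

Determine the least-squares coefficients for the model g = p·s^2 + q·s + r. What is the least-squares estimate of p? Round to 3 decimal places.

p = -1.791

Entries of AᵀA: Σs^2·s^2 = 1059, Σs^2·s = 181, Σs^2 = 63, Σs·s = 63, Σs = 7, Σ1 = 5.
For Aᵀg: Σs^2·g = -2540, Σs·g = -494, Σg = -147.
So AᵀA·[p, q, r]ᵀ = Aᵀg: [[1059, 181, 63]; [181, 63, 7]; [63, 7, 5]]·[p, q, r]ᵀ = [-2540, -494, -147]ᵀ.
Inverting the 3×3 Gram matrix, [p, q, r]ᵀ = [-24615/13742, -31507/13742, -24878/6871]ᵀ.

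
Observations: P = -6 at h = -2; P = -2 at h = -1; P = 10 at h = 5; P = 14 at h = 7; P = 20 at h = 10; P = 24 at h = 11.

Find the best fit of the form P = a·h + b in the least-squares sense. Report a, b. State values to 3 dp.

a = 2.173, b = -0.867

Entries of XᵀX: Σh·h = 300, Σh = 30, Σ1 = 6.
For XᵀP: Σh·P = 626, ΣP = 60.
XᵀX·[a, b]ᵀ = XᵀP becomes [[300, 30]; [30, 6]]·[a, b]ᵀ = [626, 60]ᵀ.
det = 300·6 − 30² = 900.
a = (626·6 − 30·60)/900 = 163/75; b = (300·60 − 30·626)/900 = -13/15.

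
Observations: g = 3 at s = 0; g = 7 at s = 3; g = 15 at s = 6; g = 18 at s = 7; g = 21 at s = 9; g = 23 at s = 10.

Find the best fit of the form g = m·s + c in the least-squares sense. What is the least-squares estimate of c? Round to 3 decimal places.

The normal equations are: 275·m + 35·c = 656;  35·m + 6·c = 87.
(Σs·s = 275, Σs = 35, Σ1 = 6, Σs·g = 656, Σg = 87.)
Eliminating c: 6·(row 1) − 35·(row 2) gives 425·m = 6·656 − 35·87 = 891, so m = 891/425.
Then c = (87 − 35·(891/425))/6 = 193/85.

c = 2.271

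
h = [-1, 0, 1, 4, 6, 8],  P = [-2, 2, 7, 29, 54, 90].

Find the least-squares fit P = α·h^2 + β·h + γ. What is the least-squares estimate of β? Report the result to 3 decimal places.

β = 3.056

Sums needed: Σh^2·h^2 = 5650, Σh^2·h = 792, Σh^2 = 118, Σh·h = 118, Σh = 18, Σ1 = 6.
For AᵀP: Σh^2·P = 8173, Σh·P = 1169, ΣP = 180.
AᵀA·[α, β, γ]ᵀ = AᵀP becomes [[5650, 792, 118]; [792, 118, 18]; [118, 18, 6]]·[α, β, γ]ᵀ = [8173, 1169, 180]ᵀ.
Solving the 3×3 system (Gaussian elimination) gives α = 6303/6370, β = 19469/6370, γ = 4367/3185.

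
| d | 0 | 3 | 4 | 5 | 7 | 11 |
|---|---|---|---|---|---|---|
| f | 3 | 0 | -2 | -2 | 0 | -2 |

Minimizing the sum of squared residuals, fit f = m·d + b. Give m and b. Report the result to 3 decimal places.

m = -0.357, b = 1.286

The normal system MᵀM·[m, b]ᵀ = Mᵀf is [[220, 30]; [30, 6]]·[m, b]ᵀ = [-40, -3]ᵀ.
Eliminating b: 6·(row 1) − 30·(row 2) gives 420·m = 6·(-40) − 30·(-3) = -150, so m = -5/14.
Then b = ((-3) − 30·(-5/14))/6 = 9/7.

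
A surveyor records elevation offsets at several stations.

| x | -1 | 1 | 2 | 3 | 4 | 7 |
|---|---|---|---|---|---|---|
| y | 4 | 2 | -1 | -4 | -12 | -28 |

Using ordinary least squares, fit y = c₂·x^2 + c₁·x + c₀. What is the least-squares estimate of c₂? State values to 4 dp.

c₂ = -0.4242

Setting ∂/∂c₂ … = 0 gives: 2756·c₂ + 442·c₁ + 80·c₀ = -1598;  442·c₂ + 80·c₁ + 16·c₀ = -260;  80·c₂ + 16·c₁ + 6·c₀ = -39.
(Σx^2·x^2 = 2756, Σx^2·x = 442, Σx^2 = 80, Σx·x = 80, Σx = 16, Σ1 = 6, Σx^2·y = -1598, Σx·y = -260, Σy = -39.)
Inverting the 3×3 Gram matrix, [c₂, c₁, c₀]ᵀ = [-14/33, -365/231, 519/154]ᵀ.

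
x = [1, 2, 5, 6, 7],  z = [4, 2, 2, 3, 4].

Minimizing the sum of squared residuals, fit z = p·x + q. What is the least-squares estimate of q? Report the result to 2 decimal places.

Normal-equation sums: Σx·x = 115, Σx = 21, Σ1 = 5.
Right-hand side: Σx·z = 64, Σz = 15.
Normal equations: [[115, 21]; [21, 5]]·[p, q]ᵀ = [64, 15]ᵀ.
Eliminating q: 5·(row 1) − 21·(row 2) gives 134·p = 5·64 − 21·15 = 5, so p = 5/134.
Then q = (15 − 21·(5/134))/5 = 381/134.

q = 2.84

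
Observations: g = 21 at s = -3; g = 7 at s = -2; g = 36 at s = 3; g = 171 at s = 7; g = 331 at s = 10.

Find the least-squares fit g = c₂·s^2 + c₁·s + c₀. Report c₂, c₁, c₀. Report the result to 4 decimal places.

Setting ∂/∂c₂ … = 0 gives: 12579·c₂ + 1335·c₁ + 171·c₀ = 42020;  1335·c₂ + 171·c₁ + 15·c₀ = 4538;  171·c₂ + 15·c₁ + 5·c₀ = 566.
Row-reducing yields c₂ = 217097/71832, c₁ = 202771/71832, c₀ = 4098/2993.

c₂ = 3.0223, c₁ = 2.8229, c₀ = 1.3692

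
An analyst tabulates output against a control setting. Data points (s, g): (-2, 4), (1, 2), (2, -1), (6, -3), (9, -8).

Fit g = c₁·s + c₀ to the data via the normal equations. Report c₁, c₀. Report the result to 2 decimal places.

Sums needed: Σs·s = 126, Σs = 16, Σ1 = 5.
For Mᵀg: Σs·g = -98, Σg = -6.
Δ = 126·5 − 16² = 374.
c₁ = ((-98)·5 − 16·(-6))/374 = -197/187; c₀ = (126·(-6) − 16·(-98))/374 = 406/187.

c₁ = -1.05, c₀ = 2.17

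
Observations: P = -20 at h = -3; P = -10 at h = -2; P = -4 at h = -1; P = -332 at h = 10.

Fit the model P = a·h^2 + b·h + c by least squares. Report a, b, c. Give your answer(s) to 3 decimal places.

a = -2.905, b = -3.645, c = -5.068

Entries of XᵀX: Σh^2·h^2 = 10098, Σh^2·h = 964, Σh^2 = 114, Σh·h = 114, Σh = 4, Σ1 = 4.
Moment sums: Σh^2·P = -33424, Σh·P = -3236, ΣP = -366.
XᵀX·[a, b, c]ᵀ = XᵀP becomes [[10098, 964, 114]; [964, 114, 4]; [114, 4, 4]]·[a, b, c]ᵀ = [-33424, -3236, -366]ᵀ.
Solving the 3×3 system (Gaussian elimination) gives a = -8973/3089, b = -11258/3089, c = -15655/3089.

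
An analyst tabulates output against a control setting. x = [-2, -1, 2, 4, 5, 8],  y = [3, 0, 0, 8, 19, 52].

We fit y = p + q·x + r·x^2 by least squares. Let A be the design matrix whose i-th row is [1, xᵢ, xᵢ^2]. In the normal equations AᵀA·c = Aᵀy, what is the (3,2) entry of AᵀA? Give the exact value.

Row 3 ↔ basis x^2, column 2 ↔ basis x, so (AᵀA)_{3,2} = Σᵢ (x^2)·(x) = (4)·(-2) + (1)·(-1) + (4)·(2) + (16)·(4) + (25)·(5) + (64)·(8) = 700.

700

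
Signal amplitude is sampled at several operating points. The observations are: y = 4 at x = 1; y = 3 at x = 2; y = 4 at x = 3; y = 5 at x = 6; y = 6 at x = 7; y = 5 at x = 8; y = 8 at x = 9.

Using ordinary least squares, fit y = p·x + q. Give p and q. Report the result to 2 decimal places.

Normal-equation sums: Σx·x = 244, Σx = 36, Σ1 = 7.
For Mᵀy: Σx·y = 206, Σy = 35.
MᵀM·[p, q]ᵀ = Mᵀy becomes [[244, 36]; [36, 7]]·[p, q]ᵀ = [206, 35]ᵀ.
Determinant 244·7 − 36² = 412.
p = (206·7 − 36·35)/412 = 91/206; q = (244·35 − 36·206)/412 = 281/103.

p = 0.44, q = 2.73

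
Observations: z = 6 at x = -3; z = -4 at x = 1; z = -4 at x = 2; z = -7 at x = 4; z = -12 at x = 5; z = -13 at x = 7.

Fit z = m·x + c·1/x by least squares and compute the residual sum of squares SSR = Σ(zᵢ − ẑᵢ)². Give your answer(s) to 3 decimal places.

AᵀA·[m, c]ᵀ = Aᵀz reads: 104·m + 6·c = -209;  6·m + (261781/176400)·c = -1961/140.
(Σx·x = 104, Σx·1/x = 6, Σ1/x·1/x = 261781/176400, Σx·z = -209, Σ1/x·z = -1961/140.)
Δ = 104·(261781/176400) − 6² = 2609353/22050.
m = ((-209)·(261781/176400) − 6·(-1961/140))/(2609353/22050) = -39887069/20874824; c = (104·(-1961/140) − 6·(-209))/(2609353/22050) = -4470480/2609353.
Residuals: -6333543/20874824, -7848387/20874824, 7078381/10437412, 5591367/5218706, -43909775/20874824, 12945891/20874824; SSR = 138827683/20874824.

SSR = 6.650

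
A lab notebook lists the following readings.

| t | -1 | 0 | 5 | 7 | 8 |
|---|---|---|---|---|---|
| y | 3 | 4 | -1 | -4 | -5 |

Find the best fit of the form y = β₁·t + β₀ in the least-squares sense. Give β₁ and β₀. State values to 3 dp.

β₁ = -0.967, β₀ = 3.075

Sums needed: Σt·t = 139, Σt = 19, Σ1 = 5.
And Σt·y = -76, Σy = -3.
So AᵀA·[β₁, β₀]ᵀ = Aᵀy: [[139, 19]; [19, 5]]·[β₁, β₀]ᵀ = [-76, -3]ᵀ.
Eliminating β₀: 5·(row 1) − 19·(row 2) gives 334·β₁ = 5·(-76) − 19·(-3) = -323, so β₁ = -323/334.
Then β₀ = ((-3) − 19·(-323/334))/5 = 1027/334.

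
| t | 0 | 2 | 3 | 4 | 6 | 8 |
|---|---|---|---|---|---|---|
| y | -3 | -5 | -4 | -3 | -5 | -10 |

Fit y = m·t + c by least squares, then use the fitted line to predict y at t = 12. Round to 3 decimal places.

ŷ = -10.800

The normal equations are: 129·m + 23·c = -144;  23·m + 6·c = -30.
det = 129·6 − 23² = 245.
m = ((-144)·6 − 23·(-30))/245 = -174/245; c = (129·(-30) − 23·(-144))/245 = -558/245.
At t = 12: ŷ = (-174/245)·(12) + (-558/245)·(1) = -54/5.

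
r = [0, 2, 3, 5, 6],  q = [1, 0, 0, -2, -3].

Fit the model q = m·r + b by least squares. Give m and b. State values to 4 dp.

m = -0.6667, b = 1.3333

Forming MᵀM = [[74, 16]; [16, 5]] and Mᵀq = [-28, -4]ᵀ gives MᵀM·[m, b]ᵀ = Mᵀq.
Determinant 74·5 − 16² = 114.
m = ((-28)·5 − 16·(-4))/114 = -2/3; b = (74·(-4) − 16·(-28))/114 = 4/3.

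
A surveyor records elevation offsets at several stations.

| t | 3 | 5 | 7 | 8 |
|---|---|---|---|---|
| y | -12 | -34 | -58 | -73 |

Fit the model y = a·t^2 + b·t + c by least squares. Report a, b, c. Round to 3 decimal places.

a = -0.465, b = -6.987, c = 13.010

Sums needed: Σt^2·t^2 = 7203, Σt^2·t = 1007, Σt^2 = 147, Σt·t = 147, Σt = 23, Σ1 = 4.
Right-hand side: Σt^2·y = -8472, Σt·y = -1196, Σy = -177.
Row-reducing yields a = -185/398, b = -2781/398, c = 2589/199.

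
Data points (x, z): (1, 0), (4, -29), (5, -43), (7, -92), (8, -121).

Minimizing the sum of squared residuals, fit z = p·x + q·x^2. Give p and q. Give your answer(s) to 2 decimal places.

p = 1.43, q = -2.07

The normal system MᵀM·[p, q]ᵀ = Mᵀz is [[155, 1045]; [1045, 7379]]·[p, q]ᵀ = [-1943, -13791]ᵀ.
Eliminating q: 7379·(row 1) − 1045·(row 2) gives 51720·p = 7379·(-1943) − 1045·(-13791) = 74198, so p = 37099/25860.
Then q = ((-13791) − 1045·(37099/25860))/7379 = -10717/5172.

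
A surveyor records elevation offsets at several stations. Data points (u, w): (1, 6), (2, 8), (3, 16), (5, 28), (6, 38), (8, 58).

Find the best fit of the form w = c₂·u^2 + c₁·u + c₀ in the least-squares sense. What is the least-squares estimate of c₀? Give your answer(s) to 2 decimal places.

c₀ = 2.40

The normal system MᵀM·[c₂, c₁, c₀]ᵀ = Mᵀw is [[6115, 889, 139]; [889, 139, 25]; [139, 25, 6]]·[c₂, c₁, c₀]ᵀ = [5962, 902, 154]ᵀ.
Solving the 3×3 system (Gaussian elimination) gives c₂ = 17/30, c₁ = 73/30, c₀ = 12/5.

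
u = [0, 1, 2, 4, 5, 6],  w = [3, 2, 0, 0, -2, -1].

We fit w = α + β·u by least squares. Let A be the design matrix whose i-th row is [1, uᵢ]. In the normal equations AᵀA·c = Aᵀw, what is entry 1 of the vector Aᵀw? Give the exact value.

Entry 1 ↔ basis 1, so (Aᵀw)_{1} = Σᵢ wᵢ = (1)·(3) + (1)·(2) + (1)·(0) + (1)·(0) + (1)·(-2) + (1)·(-1) = 2.

2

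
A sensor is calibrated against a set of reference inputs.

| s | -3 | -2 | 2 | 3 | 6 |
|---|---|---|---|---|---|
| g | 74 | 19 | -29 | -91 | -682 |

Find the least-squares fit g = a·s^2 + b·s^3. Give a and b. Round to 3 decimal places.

a = -0.931, b = -3.004

Normal-equation sums: Σs^2·s^2 = 1490, Σs^2·s^3 = 7776, Σs^3·s^3 = 48242.
Right-hand side: Σs^2·g = -24745, Σs^3·g = -152151.
Normal equations: [[1490, 7776]; [7776, 48242]]·[a, b]ᵀ = [-24745, -152151]ᵀ.
Determinant 1490·48242 − 7776² = 11414404.
a = ((-24745)·48242 − 7776·(-152151))/11414404 = -5311057/5707202; b = (1490·(-152151) − 7776·(-24745))/11414404 = -17143935/5707202.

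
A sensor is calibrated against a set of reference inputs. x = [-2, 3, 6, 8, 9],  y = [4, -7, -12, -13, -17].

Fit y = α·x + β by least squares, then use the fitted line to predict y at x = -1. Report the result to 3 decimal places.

The normal equations are: 194·α + 24·β = -358;  24·α + 5·β = -45.
Δ = 194·5 − 24² = 394.
α = ((-358)·5 − 24·(-45))/394 = -355/197; β = (194·(-45) − 24·(-358))/394 = -69/197.
At x = -1: ŷ = (-355/197)·(-1) + (-69/197)·(1) = 286/197.

ŷ = 1.452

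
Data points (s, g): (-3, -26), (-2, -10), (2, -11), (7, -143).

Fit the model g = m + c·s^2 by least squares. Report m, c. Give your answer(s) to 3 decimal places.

m = 1.016, c = -2.940

The normal equations are: 4·m + 66·c = -190;  66·m + 2514·c = -7325.
Δ = 4·2514 − 66² = 5700.
m = ((-190)·2514 − 66·(-7325))/5700 = 193/190; c = (4·(-7325) − 66·(-190))/5700 = -838/285.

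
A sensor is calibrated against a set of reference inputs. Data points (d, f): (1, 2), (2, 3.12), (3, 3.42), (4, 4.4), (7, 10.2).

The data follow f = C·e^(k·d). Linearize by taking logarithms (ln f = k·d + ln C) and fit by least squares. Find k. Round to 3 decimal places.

k = 0.259

With ln fᵢ as the transformed response and dᵢ as the regressor:
Over the data: Σd = 17.0000, Σ(d)² = 79.0000, Σln f = 6.8646, Σd·ln f = 28.8409.
Normal system: [[79.0000, 17.0000]; [17.0000, 5]]·[k, ln C]ᵀ = [28.8409, 6.8646]ᵀ.
Solving (det = 106.0000): k = 0.25949, ln C = 0.49066.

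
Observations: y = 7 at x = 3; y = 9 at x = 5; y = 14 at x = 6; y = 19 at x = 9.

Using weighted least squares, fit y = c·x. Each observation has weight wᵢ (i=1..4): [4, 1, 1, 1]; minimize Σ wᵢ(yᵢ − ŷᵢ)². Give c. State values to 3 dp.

c = 2.157

From the data, Σwᵢ·x·x = 178.
And Σwᵢ·x·y = 384.
Normal equations: [[178]]·[c]ᵀ = [384]ᵀ.
c = 384/178 = 2.1573.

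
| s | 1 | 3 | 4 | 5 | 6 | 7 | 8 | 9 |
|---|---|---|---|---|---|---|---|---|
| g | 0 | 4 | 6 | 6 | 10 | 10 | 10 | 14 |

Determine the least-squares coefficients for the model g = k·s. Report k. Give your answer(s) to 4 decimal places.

Compute the Gram sums: Σs·s = 281.
Right-hand side: Σs·g = 402.
Normal equations: [[281]]·[k]ᵀ = [402]ᵀ.
Hence k = 402 / 281 ≈ 1.4306.

k = 1.4306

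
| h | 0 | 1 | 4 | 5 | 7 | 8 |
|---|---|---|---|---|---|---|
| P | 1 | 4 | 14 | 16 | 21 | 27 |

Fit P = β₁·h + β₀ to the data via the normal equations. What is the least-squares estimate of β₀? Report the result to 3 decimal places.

The normal system XᵀX·[β₁, β₀]ᵀ = XᵀP is [[155, 25]; [25, 6]]·[β₁, β₀]ᵀ = [503, 83]ᵀ.
Δ = 155·6 − 25² = 305.
β₁ = (503·6 − 25·83)/305 = 943/305; β₀ = (155·83 − 25·503)/305 = 58/61.

β₀ = 0.951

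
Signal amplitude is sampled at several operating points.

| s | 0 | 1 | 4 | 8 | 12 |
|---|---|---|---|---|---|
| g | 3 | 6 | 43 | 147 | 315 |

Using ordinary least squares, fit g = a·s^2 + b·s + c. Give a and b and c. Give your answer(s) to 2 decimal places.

From the data, Σs^2·s^2 = 25089, Σs^2·s = 2305, Σs^2 = 225, Σs·s = 225, Σs = 25, Σ1 = 5.
For Aᵀg: Σs^2·g = 55462, Σs·g = 5134, Σg = 514.
Normal equations: [[25089, 2305, 225]; [2305, 225, 25]; [225, 25, 5]]·[a, b, c]ᵀ = [55462, 5134, 514]ᵀ.
Row-reducing yields a = 649/325, b = 3374/1625, c = 831/325.

a = 2.00, b = 2.08, c = 2.56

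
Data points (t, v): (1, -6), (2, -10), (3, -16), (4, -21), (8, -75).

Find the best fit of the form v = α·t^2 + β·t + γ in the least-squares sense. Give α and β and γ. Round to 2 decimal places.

The normal equations are: 4450·α + 612·β + 94·γ = -5326;  612·α + 94·β + 18·γ = -758;  94·α + 18·β + 5·γ = -128.
(Σt^2·t^2 = 4450, Σt^2·t = 612, Σt^2 = 94, Σt·t = 94, Σt = 18, Σ1 = 5, Σt^2·v = -5326, Σt·v = -758, Σv = -128.)
Row-reducing yields α = -4923/4351, β = 97/229, γ = -25468/4351.

α = -1.13, β = 0.42, γ = -5.85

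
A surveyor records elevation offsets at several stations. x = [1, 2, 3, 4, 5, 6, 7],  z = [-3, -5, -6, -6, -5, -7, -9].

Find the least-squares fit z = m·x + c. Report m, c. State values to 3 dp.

m = -0.750, c = -2.857

With design matrix A, AᵀA = [[140, 28]; [28, 7]] and Aᵀz = [-185, -41]ᵀ.
Eliminating c: 7·(row 1) − 28·(row 2) gives 196·m = 7·(-185) − 28·(-41) = -147, so m = -3/4.
Then c = ((-41) − 28·(-3/4))/7 = -20/7.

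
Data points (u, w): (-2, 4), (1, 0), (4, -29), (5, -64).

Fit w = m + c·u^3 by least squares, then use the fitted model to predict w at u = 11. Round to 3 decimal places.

Entries of XᵀX: Σ1 = 4, Σu^3 = 182, Σu^3·u^3 = 19786.
For Xᵀw: Σw = -89, Σu^3·w = -9888.
Δ = 4·19786 − 182² = 46020.
m = ((-89)·19786 − 182·(-9888))/46020 = 1487/1770; c = (4·(-9888) − 182·(-89))/46020 = -11677/23010.
At u = 11: ŵ = (1487/1770)·(1) + (-11677/23010)·(1331) = -2587126/3835.

ŵ = -674.609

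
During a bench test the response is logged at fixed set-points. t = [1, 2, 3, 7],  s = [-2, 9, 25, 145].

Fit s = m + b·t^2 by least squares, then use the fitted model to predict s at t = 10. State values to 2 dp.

The normal equations are: 4·m + 63·b = 177;  63·m + 2499·b = 7364.
det = 4·2499 − 63² = 6027.
m = (177·2499 − 63·7364)/6027 = -147/41; b = (4·7364 − 63·177)/6027 = 2615/861.
At t = 10: ŝ = (-147/41)·(1) + (2615/861)·(100) = 258413/861.

ŝ = 300.13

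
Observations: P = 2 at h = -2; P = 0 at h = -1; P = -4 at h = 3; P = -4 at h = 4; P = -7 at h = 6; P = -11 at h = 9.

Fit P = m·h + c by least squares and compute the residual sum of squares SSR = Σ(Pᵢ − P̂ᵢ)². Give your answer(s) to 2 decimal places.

Forming AᵀA = [[147, 19]; [19, 6]] and AᵀP = [-173, -24]ᵀ gives AᵀA·[m, c]ᵀ = AᵀP.
Determinant 147·6 − 19² = 521.
m = ((-173)·6 − 19·(-24))/521 = -582/521; c = (147·(-24) − 19·(-173))/521 = -241/521.
Residuals: 119/521, -341/521, -97/521, 485/521, 86/521, -252/521; SSR = 856/521.

SSR = 1.64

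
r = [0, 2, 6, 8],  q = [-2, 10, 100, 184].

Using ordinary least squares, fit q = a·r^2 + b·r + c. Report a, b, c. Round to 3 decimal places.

The normal system XᵀX·[a, b, c]ᵀ = Xᵀq is [[5408, 736, 104]; [736, 104, 16]; [104, 16, 4]]·[a, b, c]ᵀ = [15416, 2092, 292]ᵀ.
Row-reducing yields a = 3, b = -9/10, c = -7/5.

a = 3.000, b = -0.900, c = -1.400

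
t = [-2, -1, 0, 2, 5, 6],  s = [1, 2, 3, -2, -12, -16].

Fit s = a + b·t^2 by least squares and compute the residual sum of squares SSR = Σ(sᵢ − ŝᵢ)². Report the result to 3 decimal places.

The normal system XᵀX·[a, b]ᵀ = Xᵀs is [[6, 70]; [70, 1954]]·[a, b]ᵀ = [-24, -878]ᵀ.
Determinant 6·1954 − 70² = 6824.
a = ((-24)·1954 − 70·(-878))/6824 = 3641/1706; b = (6·(-878) − 70·(-24))/6824 = -897/1706.
Residuals: 1653/1706, 334/853, 1477/1706, -3465/1706, -844/853, 1355/1706; SSR = 6463/853.

SSR = 7.577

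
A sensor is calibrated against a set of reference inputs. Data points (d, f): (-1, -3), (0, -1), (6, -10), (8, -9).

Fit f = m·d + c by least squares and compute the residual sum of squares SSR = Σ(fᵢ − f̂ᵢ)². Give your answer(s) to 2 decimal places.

Forming AᵀA = [[101, 13]; [13, 4]] and Aᵀf = [-129, -23]ᵀ gives AᵀA·[m, c]ᵀ = Aᵀf.
Δ = 101·4 − 13² = 235.
m = ((-129)·4 − 13·(-23))/235 = -217/235; c = (101·(-23) − 13·(-129))/235 = -646/235.
Residuals: -276/235, 411/235, -402/235, 267/235; SSR = 2034/235.

SSR = 8.66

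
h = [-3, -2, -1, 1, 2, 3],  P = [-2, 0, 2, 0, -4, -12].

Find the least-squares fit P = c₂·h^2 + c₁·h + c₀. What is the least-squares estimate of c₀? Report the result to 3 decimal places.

c₀ = 2.000

MᵀM·[c₂, c₁, c₀]ᵀ = MᵀP reads: 196·c₂ + 0·c₁ + 28·c₀ = -140;  0·c₂ + 28·c₁ + 0·c₀ = -40;  28·c₂ + 0·c₁ + 6·c₀ = -16.
(Σh^2·h^2 = 196, Σh^2·h = 0, Σh^2 = 28, Σh·h = 28, Σh = 0, Σ1 = 6, Σh^2·P = -140, Σh·P = -40, ΣP = -16.)
Solving the 3×3 system (Gaussian elimination) gives c₂ = -1, c₁ = -10/7, c₀ = 2.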